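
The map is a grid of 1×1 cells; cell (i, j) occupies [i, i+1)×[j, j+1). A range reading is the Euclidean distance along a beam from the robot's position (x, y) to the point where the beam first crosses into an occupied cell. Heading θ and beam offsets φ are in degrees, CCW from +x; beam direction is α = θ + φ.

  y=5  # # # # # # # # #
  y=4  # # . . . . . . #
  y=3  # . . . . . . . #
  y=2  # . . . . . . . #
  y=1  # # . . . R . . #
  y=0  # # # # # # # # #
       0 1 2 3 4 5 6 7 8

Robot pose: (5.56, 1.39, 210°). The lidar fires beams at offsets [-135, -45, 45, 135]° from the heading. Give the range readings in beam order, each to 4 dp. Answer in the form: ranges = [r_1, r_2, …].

ranges = [3.7373, 4.7209, 0.4038, 1.5068]

beam 1: φ=-135°, α=75°
  cosα=0.2588 sinα=0.9659 | (5,1) | tMaxX 1.7000 tMaxY 0.6315 | tΔX 3.8637 tΔY 1.0353
    t=0.6315 [y] (5,2)
    t=1.6668 [y] (5,3)
    t=1.7000 [x] (6,3)
    t=2.7021 [y] (6,4)
    t=3.7373 [y] (6,5) — stop
  → r_1 = 3.7373
beam 2: φ=-45°, α=165°
  cosα=-0.9659 sinα=0.2588 | (5,1) | tMaxX 0.5798 tMaxY 2.3569 | tΔX 1.0353 tΔY 3.8637
    t=0.5798 [x] (4,1)
    t=1.6150 [x] (3,1)
    t=2.3569 [y] (3,2)
    t=2.6503 [x] (2,2)
    t=3.6856 [x] (1,2)
    t=4.7209 [x] (0,2) — stop
  → r_2 = 4.7209
beam 3: φ=45°, α=255°
  cosα=-0.2588 sinα=-0.9659 | (5,1) | tMaxX 2.1637 tMaxY 0.4038 | tΔX 3.8637 tΔY 1.0353
    t=0.4038 [y] (5,0) — stop
  → r_3 = 0.4038
beam 4: φ=135°, α=345°
  cosα=0.9659 sinα=-0.2588 | (5,1) | tMaxX 0.4555 tMaxY 1.5068 | tΔX 1.0353 tΔY 3.8637
    t=0.4555 [x] (6,1)
    t=1.4908 [x] (7,1)
    t=1.5068 [y] (7,0) — stop
  → r_4 = 1.5068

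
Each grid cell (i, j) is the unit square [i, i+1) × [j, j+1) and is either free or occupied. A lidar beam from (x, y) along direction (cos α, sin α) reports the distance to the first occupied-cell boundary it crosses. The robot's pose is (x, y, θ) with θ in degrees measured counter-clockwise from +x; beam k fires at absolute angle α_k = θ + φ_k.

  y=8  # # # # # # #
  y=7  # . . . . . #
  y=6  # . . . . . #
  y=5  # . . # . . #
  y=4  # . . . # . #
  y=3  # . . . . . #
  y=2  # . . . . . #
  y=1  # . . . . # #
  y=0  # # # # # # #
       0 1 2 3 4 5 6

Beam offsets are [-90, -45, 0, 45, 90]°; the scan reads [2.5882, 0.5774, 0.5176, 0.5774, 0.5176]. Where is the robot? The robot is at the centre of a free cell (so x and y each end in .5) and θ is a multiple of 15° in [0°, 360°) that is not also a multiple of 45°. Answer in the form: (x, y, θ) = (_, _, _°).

(x, y, θ) = (4.5, 5.5, 195°)

The pose lattice has 32·16 = 512 candidates. Test each by forward raycasting.
  (2.5, 2.5, 255°): beam 1 = 1.5529 ≠ 2.5882 ✗
  (3.5, 7.5, 15°): beam 1 = 1.5529 ≠ 2.5882 ✗
  (2.5, 3.5, 330°): beam 1 = 2.8868 ≠ 2.5882 ✗
  …
  (4.5, 5.5, 195°): r_1=2.5882, r_2=0.5774, r_3=0.5176, r_4=0.5774, r_5=0.5176 — all match ✓
No second candidate reproduces the full scan.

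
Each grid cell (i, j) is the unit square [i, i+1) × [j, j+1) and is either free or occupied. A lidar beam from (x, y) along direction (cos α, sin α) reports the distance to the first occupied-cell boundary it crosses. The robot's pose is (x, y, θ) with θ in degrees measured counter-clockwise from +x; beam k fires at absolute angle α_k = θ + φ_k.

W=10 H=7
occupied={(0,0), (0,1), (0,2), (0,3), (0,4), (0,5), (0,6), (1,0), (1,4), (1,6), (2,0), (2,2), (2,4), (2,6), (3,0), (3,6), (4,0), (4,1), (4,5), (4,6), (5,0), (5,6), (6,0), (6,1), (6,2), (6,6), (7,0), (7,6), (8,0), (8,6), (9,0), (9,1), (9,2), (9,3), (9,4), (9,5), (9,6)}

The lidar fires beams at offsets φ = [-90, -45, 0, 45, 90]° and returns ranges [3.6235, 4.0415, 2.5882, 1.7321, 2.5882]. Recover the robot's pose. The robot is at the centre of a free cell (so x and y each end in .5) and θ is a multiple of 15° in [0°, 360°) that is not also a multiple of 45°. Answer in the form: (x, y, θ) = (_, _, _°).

(x, y, θ) = (5.5, 3.5, 75°)

Candidates: 33 free-cell centres × 16 headings = 528 poses. Raycast each; keep the one whose scan matches to 4 dp.
  (8.5, 4.5, 300°): beam 1 = 5.0000 ≠ 3.6235 ✗
  (3.5, 5.5, 240°): beam 1 = 1.0000 ≠ 3.6235 ✗
  (4.5, 2.5, 240°): beam 1 = 3.0000 ≠ 3.6235 ✗
  …
  (5.5, 3.5, 75°): r_1=3.6235, r_2=4.0415, r_3=2.5882, r_4=1.7321, r_5=2.5882 — all match ✓
No second candidate reproduces the full scan.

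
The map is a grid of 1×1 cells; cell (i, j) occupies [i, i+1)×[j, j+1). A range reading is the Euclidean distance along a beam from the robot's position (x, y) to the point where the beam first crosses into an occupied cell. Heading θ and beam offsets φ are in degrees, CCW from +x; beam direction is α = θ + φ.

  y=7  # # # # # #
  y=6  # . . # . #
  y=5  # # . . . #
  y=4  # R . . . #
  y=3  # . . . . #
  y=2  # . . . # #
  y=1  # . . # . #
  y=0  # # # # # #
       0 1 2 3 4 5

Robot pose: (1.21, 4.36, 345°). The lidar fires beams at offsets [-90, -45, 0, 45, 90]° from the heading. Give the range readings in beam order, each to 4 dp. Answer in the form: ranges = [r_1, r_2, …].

beam 1: φ=-90°, α=255°
  direction (-0.2588, -0.9659); cell (1,4); t to first gridline: x 0.8114, y 0.3727 (then +3.8637 / +1.0353)
    (1,3) via y @ 0.3727
    (0,3) via x @ 0.8114  # hit
  → r_1 = 0.8114
beam 2: φ=-45°, α=300°
  direction (0.5000, -0.8660); cell (1,4); t to first gridline: x 1.5800, y 0.4157 (then +2.0000 / +1.1547)
    (1,3) via y @ 0.4157
    (1,2) via y @ 1.5704
    (2,2) via x @ 1.5800
    (2,1) via y @ 2.7251
    (3,1) via x @ 3.5800  # hit
  → r_2 = 3.5800
beam 3: φ=0°, α=345°
  direction (0.9659, -0.2588); cell (1,4); t to first gridline: x 0.8179, y 1.3909 (then +1.0353 / +3.8637)
    (2,4) via x @ 0.8179
    (2,3) via y @ 1.3909
    (3,3) via x @ 1.8531
    (4,3) via x @ 2.8884
    (5,3) via x @ 3.9237  # hit
  → r_3 = 3.9237
beam 4: φ=45°, α=30°
  direction (0.8660, 0.5000); cell (1,4); t to first gridline: x 0.9122, y 1.2800 (then +1.1547 / +2.0000)
    (2,4) via x @ 0.9122
    (2,5) via y @ 1.2800
    (3,5) via x @ 2.0669
    (4,5) via x @ 3.2216
    (4,6) via y @ 3.2800
    (5,6) via x @ 4.3763  # hit
  → r_4 = 4.3763
beam 5: φ=90°, α=75°
  direction (0.2588, 0.9659); cell (1,4); t to first gridline: x 3.0523, y 0.6626 (then +3.8637 / +1.0353)
    (1,5) via y @ 0.6626  # hit
  → r_5 = 0.6626

ranges = [0.8114, 3.5800, 3.9237, 4.3763, 0.6626]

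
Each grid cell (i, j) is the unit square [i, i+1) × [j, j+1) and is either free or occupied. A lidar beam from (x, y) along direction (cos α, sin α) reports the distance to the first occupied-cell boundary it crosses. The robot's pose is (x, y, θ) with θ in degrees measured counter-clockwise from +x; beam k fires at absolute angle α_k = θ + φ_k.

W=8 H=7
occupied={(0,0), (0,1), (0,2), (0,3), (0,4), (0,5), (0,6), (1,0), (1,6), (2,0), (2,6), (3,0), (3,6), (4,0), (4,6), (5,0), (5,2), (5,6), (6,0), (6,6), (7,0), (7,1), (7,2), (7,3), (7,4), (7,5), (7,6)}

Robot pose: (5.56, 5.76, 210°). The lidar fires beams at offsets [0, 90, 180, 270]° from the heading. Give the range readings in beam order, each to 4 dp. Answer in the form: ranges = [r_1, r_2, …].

ranges = [5.2654, 2.8800, 0.4800, 0.2771]

beam 1: φ=0°, α=210°
  cosα=-0.8660 sinα=-0.5000 | (5,5) | tMaxX 0.6466 tMaxY 1.5200 | tΔX 1.1547 tΔY 2.0000
    t=0.6466 [x] (4,5)
    t=1.5200 [y] (4,4)
    t=1.8013 [x] (3,4)
    t=2.9560 [x] (2,4)
    t=3.5200 [y] (2,3)
    t=4.1107 [x] (1,3)
    t=5.2654 [x] (0,3) — stop
  → r_1 = 5.2654
beam 2: φ=90°, α=300°
  cosα=0.5000 sinα=-0.8660 | (5,5) | tMaxX 0.8800 tMaxY 0.8776 | tΔX 2.0000 tΔY 1.1547
    t=0.8776 [y] (5,4)
    t=0.8800 [x] (6,4)
    t=2.0323 [y] (6,3)
    t=2.8800 [x] (7,3) — stop
  → r_2 = 2.8800
beam 3: φ=180°, α=30°
  cosα=0.8660 sinα=0.5000 | (5,5) | tMaxX 0.5081 tMaxY 0.4800 | tΔX 1.1547 tΔY 2.0000
    t=0.4800 [y] (5,6) — stop
  → r_3 = 0.4800
beam 4: φ=270°, α=120°
  cosα=-0.5000 sinα=0.8660 | (5,5) | tMaxX 1.1200 tMaxY 0.2771 | tΔX 2.0000 tΔY 1.1547
    t=0.2771 [y] (5,6) — stop
  → r_4 = 0.2771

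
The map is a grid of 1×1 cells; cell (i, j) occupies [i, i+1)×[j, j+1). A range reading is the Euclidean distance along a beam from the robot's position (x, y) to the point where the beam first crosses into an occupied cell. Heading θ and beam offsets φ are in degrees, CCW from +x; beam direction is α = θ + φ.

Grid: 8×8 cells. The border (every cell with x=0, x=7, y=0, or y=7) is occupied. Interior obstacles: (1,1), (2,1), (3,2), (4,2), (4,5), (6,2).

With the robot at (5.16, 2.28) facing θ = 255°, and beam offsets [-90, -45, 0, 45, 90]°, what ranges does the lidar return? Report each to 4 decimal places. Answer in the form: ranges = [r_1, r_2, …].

ranges = [0.1656, 0.1848, 1.3252, 1.4780, 0.8696]

beam 1: φ=-90°, α=165°
  dir = (cos 165°, sin 165°) = (-0.9659, 0.2588); from cell (5,2)
  next x-line at t=0.1656, next y-line at t=2.7819; Δt_x=1.0353, Δt_y=3.8637
    x: enter (4,2) at t=0.1656 ← occupied
  → r_1 = 0.1656
beam 2: φ=-45°, α=210°
  dir = (cos 210°, sin 210°) = (-0.8660, -0.5000); from cell (5,2)
  next x-line at t=0.1848, next y-line at t=0.5600; Δt_x=1.1547, Δt_y=2.0000
    x: enter (4,2) at t=0.1848 ← occupied
  → r_2 = 0.1848
beam 3: φ=0°, α=255°
  dir = (cos 255°, sin 255°) = (-0.2588, -0.9659); from cell (5,2)
  next x-line at t=0.6182, next y-line at t=0.2899; Δt_x=3.8637, Δt_y=1.0353
    y: enter (5,1) at t=0.2899
    x: enter (4,1) at t=0.6182
    y: enter (4,0) at t=1.3252 ← occupied
  → r_3 = 1.3252
beam 4: φ=45°, α=300°
  dir = (cos 300°, sin 300°) = (0.5000, -0.8660); from cell (5,2)
  next x-line at t=1.6800, next y-line at t=0.3233; Δt_x=2.0000, Δt_y=1.1547
    y: enter (5,1) at t=0.3233
    y: enter (5,0) at t=1.4780 ← occupied
  → r_4 = 1.4780
beam 5: φ=90°, α=345°
  dir = (cos 345°, sin 345°) = (0.9659, -0.2588); from cell (5,2)
  next x-line at t=0.8696, next y-line at t=1.0818; Δt_x=1.0353, Δt_y=3.8637
    x: enter (6,2) at t=0.8696 ← occupied
  → r_5 = 0.8696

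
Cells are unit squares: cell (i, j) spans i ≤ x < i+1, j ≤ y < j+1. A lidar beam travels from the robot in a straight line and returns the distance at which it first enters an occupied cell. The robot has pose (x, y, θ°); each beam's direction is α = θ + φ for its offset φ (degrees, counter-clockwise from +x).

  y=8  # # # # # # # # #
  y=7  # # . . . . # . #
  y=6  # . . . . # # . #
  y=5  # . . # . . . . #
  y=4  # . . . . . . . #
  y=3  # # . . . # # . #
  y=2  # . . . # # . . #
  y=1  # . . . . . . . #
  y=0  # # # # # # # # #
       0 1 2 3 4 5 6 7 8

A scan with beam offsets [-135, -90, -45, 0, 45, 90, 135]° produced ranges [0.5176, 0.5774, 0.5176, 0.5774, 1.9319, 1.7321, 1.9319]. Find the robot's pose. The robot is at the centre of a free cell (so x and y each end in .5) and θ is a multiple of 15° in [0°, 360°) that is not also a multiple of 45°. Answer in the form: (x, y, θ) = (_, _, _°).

Enumerate (i+0.5, j+0.5, θ) over the 39 free cells and 16 admissible headings. For each, cast all 7 beams and compare to the given ranges.
  (7.5, 1.5, 150°): beam 2 = 1.0000 ≠ 0.5774 ✗
  (2.5, 2.5, 30°): beam 1 = 1.5529 ≠ 0.5176 ✗
  (1.5, 4.5, 300°): beam 5 = 3.6235 ≠ 1.9319 ✗
  (7.5, 6.5, 285°): beam 1 = 0.5774 ≠ 0.5176 ✗
  (3.5, 4.5, 75°): beam 1 = 1.7321 ≠ 0.5176 ✗
  …
  (7.5, 1.5, 30°): r_1=0.5176, r_2=0.5774, r_3=0.5176, r_4=0.5774, r_5=1.9319, r_6=1.7321, r_7=1.9319 — all match ✓
Unique over the lattice → pose = (7.5, 1.5, 30°).

(x, y, θ) = (7.5, 1.5, 30°)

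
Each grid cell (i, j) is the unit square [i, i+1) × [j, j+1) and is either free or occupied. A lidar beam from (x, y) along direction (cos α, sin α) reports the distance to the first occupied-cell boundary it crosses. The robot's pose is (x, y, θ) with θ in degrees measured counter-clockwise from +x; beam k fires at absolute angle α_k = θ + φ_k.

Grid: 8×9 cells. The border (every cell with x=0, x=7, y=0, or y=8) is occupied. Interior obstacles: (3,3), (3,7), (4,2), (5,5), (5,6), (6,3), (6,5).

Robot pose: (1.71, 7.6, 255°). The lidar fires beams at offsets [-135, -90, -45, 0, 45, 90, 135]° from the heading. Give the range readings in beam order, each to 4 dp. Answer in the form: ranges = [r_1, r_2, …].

beam 1: φ=-135°, α=120°
  dir = (cos 120°, sin 120°) = (-0.5000, 0.8660); from cell (1,7)
  next x-line at t=1.4200, next y-line at t=0.4619; Δt_x=2.0000, Δt_y=1.1547
    y: enter (1,8) at t=0.4619 ← occupied
  → r_1 = 0.4619
beam 2: φ=-90°, α=165°
  dir = (cos 165°, sin 165°) = (-0.9659, 0.2588); from cell (1,7)
  next x-line at t=0.7350, next y-line at t=1.5455; Δt_x=1.0353, Δt_y=3.8637
    x: enter (0,7) at t=0.7350 ← occupied
  → r_2 = 0.7350
beam 3: φ=-45°, α=210°
  dir = (cos 210°, sin 210°) = (-0.8660, -0.5000); from cell (1,7)
  next x-line at t=0.8198, next y-line at t=1.2000; Δt_x=1.1547, Δt_y=2.0000
    x: enter (0,7) at t=0.8198 ← occupied
  → r_3 = 0.8198
beam 4: φ=0°, α=255°
  dir = (cos 255°, sin 255°) = (-0.2588, -0.9659); from cell (1,7)
  next x-line at t=2.7432, next y-line at t=0.6212; Δt_x=3.8637, Δt_y=1.0353
    y: enter (1,6) at t=0.6212
    y: enter (1,5) at t=1.6564
    y: enter (1,4) at t=2.6917
    x: enter (0,4) at t=2.7432 ← occupied
  → r_4 = 2.7432
beam 5: φ=45°, α=300°
  dir = (cos 300°, sin 300°) = (0.5000, -0.8660); from cell (1,7)
  next x-line at t=0.5800, next y-line at t=0.6928; Δt_x=2.0000, Δt_y=1.1547
    x: enter (2,7) at t=0.5800
    y: enter (2,6) at t=0.6928
    y: enter (2,5) at t=1.8475
    x: enter (3,5) at t=2.5800
    y: enter (3,4) at t=3.0022
    y: enter (3,3) at t=4.1569 ← occupied
  → r_5 = 4.1569
beam 6: φ=90°, α=345°
  dir = (cos 345°, sin 345°) = (0.9659, -0.2588); from cell (1,7)
  next x-line at t=0.3002, next y-line at t=2.3182; Δt_x=1.0353, Δt_y=3.8637
    x: enter (2,7) at t=0.3002
    x: enter (3,7) at t=1.3355 ← occupied
  → r_6 = 1.3355
beam 7: φ=135°, α=30°
  dir = (cos 30°, sin 30°) = (0.8660, 0.5000); from cell (1,7)
  next x-line at t=0.3349, next y-line at t=0.8000; Δt_x=1.1547, Δt_y=2.0000
    x: enter (2,7) at t=0.3349
    y: enter (2,8) at t=0.8000 ← occupied
  → r_7 = 0.8000

ranges = [0.4619, 0.7350, 0.8198, 2.7432, 4.1569, 1.3355, 0.8000]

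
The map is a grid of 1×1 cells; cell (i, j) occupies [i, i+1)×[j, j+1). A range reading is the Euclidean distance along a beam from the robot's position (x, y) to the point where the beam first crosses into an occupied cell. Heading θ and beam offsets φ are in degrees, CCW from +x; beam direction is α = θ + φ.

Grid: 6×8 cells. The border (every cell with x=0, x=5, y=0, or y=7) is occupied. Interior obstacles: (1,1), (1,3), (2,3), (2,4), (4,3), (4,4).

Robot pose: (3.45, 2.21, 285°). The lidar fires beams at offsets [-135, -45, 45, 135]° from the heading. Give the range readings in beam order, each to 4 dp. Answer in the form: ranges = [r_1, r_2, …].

ranges = [1.5800, 1.3972, 1.7898, 1.1000]

beam 1: φ=-135°, α=150°
  d=(-0.8660,0.5000)  start (3,2)  tX=0.5196 tY=1.5800  stride 1/|dx|=1.1547 1/|dy|=2.0000
    cross x-line → (2,2), t=0.5196
    cross y-line → (2,3), t=1.5800 (wall)
  → r_1 = 1.5800
beam 2: φ=-45°, α=240°
  d=(-0.5000,-0.8660)  start (3,2)  tX=0.9000 tY=0.2425  stride 1/|dx|=2.0000 1/|dy|=1.1547
    cross y-line → (3,1), t=0.2425
    cross x-line → (2,1), t=0.9000
    cross y-line → (2,0), t=1.3972 (wall)
  → r_2 = 1.3972
beam 3: φ=45°, α=330°
  d=(0.8660,-0.5000)  start (3,2)  tX=0.6351 tY=0.4200  stride 1/|dx|=1.1547 1/|dy|=2.0000
    cross y-line → (3,1), t=0.4200
    cross x-line → (4,1), t=0.6351
    cross x-line → (5,1), t=1.7898 (wall)
  → r_3 = 1.7898
beam 4: φ=135°, α=60°
  d=(0.5000,0.8660)  start (3,2)  tX=1.1000 tY=0.9122  stride 1/|dx|=2.0000 1/|dy|=1.1547
    cross y-line → (3,3), t=0.9122
    cross x-line → (4,3), t=1.1000 (wall)
  → r_4 = 1.1000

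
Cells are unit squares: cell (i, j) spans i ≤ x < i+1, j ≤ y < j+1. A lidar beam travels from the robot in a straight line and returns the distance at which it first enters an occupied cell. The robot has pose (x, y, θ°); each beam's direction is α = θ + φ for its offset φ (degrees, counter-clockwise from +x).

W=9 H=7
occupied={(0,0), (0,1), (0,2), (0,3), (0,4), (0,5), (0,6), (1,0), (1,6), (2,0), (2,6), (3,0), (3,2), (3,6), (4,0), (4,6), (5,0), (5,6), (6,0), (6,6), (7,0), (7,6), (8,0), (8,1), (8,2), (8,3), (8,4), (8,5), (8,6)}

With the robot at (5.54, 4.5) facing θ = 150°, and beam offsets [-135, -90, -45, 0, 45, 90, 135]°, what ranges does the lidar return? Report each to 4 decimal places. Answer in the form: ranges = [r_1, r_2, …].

beam 1: φ=-135°, α=15°
  cosα=0.9659 sinα=0.2588 | (5,4) | tMaxX 0.4762 tMaxY 1.9319 | tΔX 1.0353 tΔY 3.8637
    t=0.4762 [x] (6,4)
    t=1.5115 [x] (7,4)
    t=1.9319 [y] (7,5)
    t=2.5468 [x] (8,5) — stop
  → r_1 = 2.5468
beam 2: φ=-90°, α=60°
  cosα=0.5000 sinα=0.8660 | (5,4) | tMaxX 0.9200 tMaxY 0.5774 | tΔX 2.0000 tΔY 1.1547
    t=0.5774 [y] (5,5)
    t=0.9200 [x] (6,5)
    t=1.7321 [y] (6,6) — stop
  → r_2 = 1.7321
beam 3: φ=-45°, α=105°
  cosα=-0.2588 sinα=0.9659 | (5,4) | tMaxX 2.0864 tMaxY 0.5176 | tΔX 3.8637 tΔY 1.0353
    t=0.5176 [y] (5,5)
    t=1.5529 [y] (5,6) — stop
  → r_3 = 1.5529
beam 4: φ=0°, α=150°
  cosα=-0.8660 sinα=0.5000 | (5,4) | tMaxX 0.6235 tMaxY 1.0000 | tΔX 1.1547 tΔY 2.0000
    t=0.6235 [x] (4,4)
    t=1.0000 [y] (4,5)
    t=1.7782 [x] (3,5)
    t=2.9329 [x] (2,5)
    t=3.0000 [y] (2,6) — stop
  → r_4 = 3.0000
beam 5: φ=45°, α=195°
  cosα=-0.9659 sinα=-0.2588 | (5,4) | tMaxX 0.5590 tMaxY 1.9319 | tΔX 1.0353 tΔY 3.8637
    t=0.5590 [x] (4,4)
    t=1.5943 [x] (3,4)
    t=1.9319 [y] (3,3)
    t=2.6296 [x] (2,3)
    t=3.6649 [x] (1,3)
    t=4.7002 [x] (0,3) — stop
  → r_5 = 4.7002
beam 6: φ=90°, α=240°
  cosα=-0.5000 sinα=-0.8660 | (5,4) | tMaxX 1.0800 tMaxY 0.5774 | tΔX 2.0000 tΔY 1.1547
    t=0.5774 [y] (5,3)
    t=1.0800 [x] (4,3)
    t=1.7321 [y] (4,2)
    t=2.8868 [y] (4,1)
    t=3.0800 [x] (3,1)
    t=4.0415 [y] (3,0) — stop
  → r_6 = 4.0415
beam 7: φ=135°, α=285°
  cosα=0.2588 sinα=-0.9659 | (5,4) | tMaxX 1.7773 tMaxY 0.5176 | tΔX 3.8637 tΔY 1.0353
    t=0.5176 [y] (5,3)
    t=1.5529 [y] (5,2)
    t=1.7773 [x] (6,2)
    t=2.5882 [y] (6,1)
    t=3.6235 [y] (6,0) — stop
  → r_7 = 3.6235

ranges = [2.5468, 1.7321, 1.5529, 3.0000, 4.7002, 4.0415, 3.6235]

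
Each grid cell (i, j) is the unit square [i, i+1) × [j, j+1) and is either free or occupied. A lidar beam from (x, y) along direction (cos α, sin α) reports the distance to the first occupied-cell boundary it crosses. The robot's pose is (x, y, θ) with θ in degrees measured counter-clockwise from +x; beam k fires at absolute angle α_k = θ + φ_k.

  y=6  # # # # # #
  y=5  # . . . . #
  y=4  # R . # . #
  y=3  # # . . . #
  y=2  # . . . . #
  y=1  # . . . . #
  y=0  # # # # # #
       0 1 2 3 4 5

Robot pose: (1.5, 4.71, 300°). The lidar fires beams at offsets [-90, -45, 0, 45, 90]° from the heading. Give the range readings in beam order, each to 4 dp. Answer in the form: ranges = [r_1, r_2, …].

ranges = [0.5774, 0.7350, 0.8198, 1.5529, 2.5800]

beam 1: φ=-90°, α=210°
  d=(-0.8660,-0.5000)  start (1,4)  tX=0.5774 tY=1.4200  stride 1/|dx|=1.1547 1/|dy|=2.0000
    cross x-line → (0,4), t=0.5774 (wall)
  → r_1 = 0.5774
beam 2: φ=-45°, α=255°
  d=(-0.2588,-0.9659)  start (1,4)  tX=1.9319 tY=0.7350  stride 1/|dx|=3.8637 1/|dy|=1.0353
    cross y-line → (1,3), t=0.7350 (wall)
  → r_2 = 0.7350
beam 3: φ=0°, α=300°
  d=(0.5000,-0.8660)  start (1,4)  tX=1.0000 tY=0.8198  stride 1/|dx|=2.0000 1/|dy|=1.1547
    cross y-line → (1,3), t=0.8198 (wall)
  → r_3 = 0.8198
beam 4: φ=45°, α=345°
  d=(0.9659,-0.2588)  start (1,4)  tX=0.5176 tY=2.7432  stride 1/|dx|=1.0353 1/|dy|=3.8637
    cross x-line → (2,4), t=0.5176
    cross x-line → (3,4), t=1.5529 (wall)
  → r_4 = 1.5529
beam 5: φ=90°, α=30°
  d=(0.8660,0.5000)  start (1,4)  tX=0.5774 tY=0.5800  stride 1/|dx|=1.1547 1/|dy|=2.0000
    cross x-line → (2,4), t=0.5774
    cross y-line → (2,5), t=0.5800
    cross x-line → (3,5), t=1.7321
    cross y-line → (3,6), t=2.5800 (wall)
  → r_5 = 2.5800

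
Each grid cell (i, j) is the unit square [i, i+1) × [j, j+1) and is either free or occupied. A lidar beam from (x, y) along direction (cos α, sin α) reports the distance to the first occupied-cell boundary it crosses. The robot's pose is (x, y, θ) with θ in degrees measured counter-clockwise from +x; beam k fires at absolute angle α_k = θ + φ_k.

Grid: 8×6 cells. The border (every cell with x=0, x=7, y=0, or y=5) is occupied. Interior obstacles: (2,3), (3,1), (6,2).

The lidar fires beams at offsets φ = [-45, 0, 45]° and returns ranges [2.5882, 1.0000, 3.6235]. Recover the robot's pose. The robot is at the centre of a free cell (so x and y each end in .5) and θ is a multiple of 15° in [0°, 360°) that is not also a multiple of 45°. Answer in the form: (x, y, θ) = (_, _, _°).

(x, y, θ) = (3.5, 4.5, 240°)

Candidates: 21 free-cell centres × 16 headings = 336 poses. Raycast each; keep the one whose scan matches to 4 dp.
  (1.5, 2.5, 300°): beam 1 = 1.5529 ≠ 2.5882 ✗
  (1.5, 2.5, 195°): beam 1 = 0.5774 ≠ 2.5882 ✗
  (3.5, 3.5, 30°): beam 2 = 3.0000 ≠ 1.0000 ✗
  …
  (3.5, 4.5, 240°): r_1=2.5882, r_2=1.0000, r_3=3.6235 — all match ✓
Unique over the lattice → pose = (3.5, 4.5, 240°).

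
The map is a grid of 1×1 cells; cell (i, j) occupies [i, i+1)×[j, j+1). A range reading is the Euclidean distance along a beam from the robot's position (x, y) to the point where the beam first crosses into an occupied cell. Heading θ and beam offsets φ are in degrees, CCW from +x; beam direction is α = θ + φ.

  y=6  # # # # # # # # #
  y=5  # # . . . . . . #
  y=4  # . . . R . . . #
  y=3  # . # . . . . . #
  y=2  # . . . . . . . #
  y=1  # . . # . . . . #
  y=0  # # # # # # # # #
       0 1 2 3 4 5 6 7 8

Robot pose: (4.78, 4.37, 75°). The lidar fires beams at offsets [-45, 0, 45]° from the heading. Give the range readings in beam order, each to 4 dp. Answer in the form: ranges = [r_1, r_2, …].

ranges = [3.2600, 1.6875, 1.8822]

beam 1: φ=-45°, α=30°
  direction (0.8660, 0.5000); cell (4,4); t to first gridline: x 0.2540, y 1.2600 (then +1.1547 / +2.0000)
    (5,4) via x @ 0.2540
    (5,5) via y @ 1.2600
    (6,5) via x @ 1.4087
    (7,5) via x @ 2.5634
    (7,6) via y @ 3.2600  # hit
  → r_1 = 3.2600
beam 2: φ=0°, α=75°
  direction (0.2588, 0.9659); cell (4,4); t to first gridline: x 0.8500, y 0.6522 (then +3.8637 / +1.0353)
    (4,5) via y @ 0.6522
    (5,5) via x @ 0.8500
    (5,6) via y @ 1.6875  # hit
  → r_2 = 1.6875
beam 3: φ=45°, α=120°
  direction (-0.5000, 0.8660); cell (4,4); t to first gridline: x 1.5600, y 0.7275 (then +2.0000 / +1.1547)
    (4,5) via y @ 0.7275
    (3,5) via x @ 1.5600
    (3,6) via y @ 1.8822  # hit
  → r_3 = 1.8822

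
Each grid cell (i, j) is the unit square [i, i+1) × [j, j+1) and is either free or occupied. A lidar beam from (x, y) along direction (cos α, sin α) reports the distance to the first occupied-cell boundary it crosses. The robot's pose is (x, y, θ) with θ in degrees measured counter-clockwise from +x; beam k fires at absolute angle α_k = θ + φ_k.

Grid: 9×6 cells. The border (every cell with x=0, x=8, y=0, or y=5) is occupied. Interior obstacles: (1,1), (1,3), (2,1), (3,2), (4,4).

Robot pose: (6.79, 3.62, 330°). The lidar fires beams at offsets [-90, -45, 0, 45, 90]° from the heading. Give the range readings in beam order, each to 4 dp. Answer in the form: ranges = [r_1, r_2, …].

ranges = [3.0253, 2.7124, 1.3972, 1.2527, 1.5935]

beam 1: φ=-90°, α=240°
  d=(-0.5000,-0.8660)  start (6,3)  tX=1.5800 tY=0.7159  stride 1/|dx|=2.0000 1/|dy|=1.1547
    cross y-line → (6,2), t=0.7159
    cross x-line → (5,2), t=1.5800
    cross y-line → (5,1), t=1.8706
    cross y-line → (5,0), t=3.0253 (wall)
  → r_1 = 3.0253
beam 2: φ=-45°, α=285°
  d=(0.2588,-0.9659)  start (6,3)  tX=0.8114 tY=0.6419  stride 1/|dx|=3.8637 1/|dy|=1.0353
    cross y-line → (6,2), t=0.6419
    cross x-line → (7,2), t=0.8114
    cross y-line → (7,1), t=1.6771
    cross y-line → (7,0), t=2.7124 (wall)
  → r_2 = 2.7124
beam 3: φ=0°, α=330°
  d=(0.8660,-0.5000)  start (6,3)  tX=0.2425 tY=1.2400  stride 1/|dx|=1.1547 1/|dy|=2.0000
    cross x-line → (7,3), t=0.2425
    cross y-line → (7,2), t=1.2400
    cross x-line → (8,2), t=1.3972 (wall)
  → r_3 = 1.3972
beam 4: φ=45°, α=15°
  d=(0.9659,0.2588)  start (6,3)  tX=0.2174 tY=1.4682  stride 1/|dx|=1.0353 1/|dy|=3.8637
    cross x-line → (7,3), t=0.2174
    cross x-line → (8,3), t=1.2527 (wall)
  → r_4 = 1.2527
beam 5: φ=90°, α=60°
  d=(0.5000,0.8660)  start (6,3)  tX=0.4200 tY=0.4388  stride 1/|dx|=2.0000 1/|dy|=1.1547
    cross x-line → (7,3), t=0.4200
    cross y-line → (7,4), t=0.4388
    cross y-line → (7,5), t=1.5935 (wall)
  → r_5 = 1.5935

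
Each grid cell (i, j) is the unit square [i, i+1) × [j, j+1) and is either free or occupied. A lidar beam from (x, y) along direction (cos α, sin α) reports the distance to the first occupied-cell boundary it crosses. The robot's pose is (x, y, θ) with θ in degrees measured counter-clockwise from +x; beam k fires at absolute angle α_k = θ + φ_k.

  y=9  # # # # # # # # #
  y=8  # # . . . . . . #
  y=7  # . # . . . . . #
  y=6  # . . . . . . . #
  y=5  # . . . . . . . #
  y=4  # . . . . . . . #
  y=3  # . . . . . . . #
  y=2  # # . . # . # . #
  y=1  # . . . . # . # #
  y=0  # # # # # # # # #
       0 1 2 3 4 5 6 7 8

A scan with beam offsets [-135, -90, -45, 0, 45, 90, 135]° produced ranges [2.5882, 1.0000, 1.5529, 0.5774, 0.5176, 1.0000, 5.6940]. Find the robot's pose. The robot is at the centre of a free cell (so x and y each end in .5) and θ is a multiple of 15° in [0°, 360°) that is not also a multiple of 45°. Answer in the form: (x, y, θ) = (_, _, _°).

The pose lattice has 49·16 = 784 candidates. Test each by forward raycasting.
  (6.5, 3.5, 105°): beam 1 = 1.7321 ≠ 2.5882 ✗
  (7.5, 4.5, 240°): beam 1 = 4.6587 ≠ 2.5882 ✗
  (7.5, 4.5, 165°): beam 1 = 0.5774 ≠ 2.5882 ✗
  …
  (7.5, 3.5, 330°): r_1=2.5882, r_2=1.0000, r_3=1.5529, r_4=0.5774, r_5=0.5176, r_6=1.0000, r_7=5.6940 — all match ✓
No second candidate reproduces the full scan.

(x, y, θ) = (7.5, 3.5, 330°)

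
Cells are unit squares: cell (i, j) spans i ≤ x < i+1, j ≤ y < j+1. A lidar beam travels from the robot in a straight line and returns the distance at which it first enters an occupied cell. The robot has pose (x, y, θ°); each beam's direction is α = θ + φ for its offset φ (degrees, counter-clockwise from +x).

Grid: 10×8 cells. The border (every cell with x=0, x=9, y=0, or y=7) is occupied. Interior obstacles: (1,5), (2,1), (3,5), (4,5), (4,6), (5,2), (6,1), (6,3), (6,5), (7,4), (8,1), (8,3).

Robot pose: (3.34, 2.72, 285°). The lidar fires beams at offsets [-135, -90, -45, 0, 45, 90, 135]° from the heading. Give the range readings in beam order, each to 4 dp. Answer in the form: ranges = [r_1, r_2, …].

beam 1: φ=-135°, α=150°
  d=(-0.8660,0.5000)  start (3,2)  tX=0.3926 tY=0.5600  stride 1/|dx|=1.1547 1/|dy|=2.0000
    cross x-line → (2,2), t=0.3926
    cross y-line → (2,3), t=0.5600
    cross x-line → (1,3), t=1.5473
    cross y-line → (1,4), t=2.5600
    cross x-line → (0,4), t=2.7020 (wall)
  → r_1 = 2.7020
beam 2: φ=-90°, α=195°
  d=(-0.9659,-0.2588)  start (3,2)  tX=0.3520 tY=2.7819  stride 1/|dx|=1.0353 1/|dy|=3.8637
    cross x-line → (2,2), t=0.3520
    cross x-line → (1,2), t=1.3873
    cross x-line → (0,2), t=2.4225 (wall)
  → r_2 = 2.4225
beam 3: φ=-45°, α=240°
  d=(-0.5000,-0.8660)  start (3,2)  tX=0.6800 tY=0.8314  stride 1/|dx|=2.0000 1/|dy|=1.1547
    cross x-line → (2,2), t=0.6800
    cross y-line → (2,1), t=0.8314 (wall)
  → r_3 = 0.8314
beam 4: φ=0°, α=285°
  d=(0.2588,-0.9659)  start (3,2)  tX=2.5500 tY=0.7454  stride 1/|dx|=3.8637 1/|dy|=1.0353
    cross y-line → (3,1), t=0.7454
    cross y-line → (3,0), t=1.7807 (wall)
  → r_4 = 1.7807
beam 5: φ=45°, α=330°
  d=(0.8660,-0.5000)  start (3,2)  tX=0.7621 tY=1.4400  stride 1/|dx|=1.1547 1/|dy|=2.0000
    cross x-line → (4,2), t=0.7621
    cross y-line → (4,1), t=1.4400
    cross x-line → (5,1), t=1.9168
    cross x-line → (6,1), t=3.0715 (wall)
  → r_5 = 3.0715
beam 6: φ=90°, α=15°
  d=(0.9659,0.2588)  start (3,2)  tX=0.6833 tY=1.0818  stride 1/|dx|=1.0353 1/|dy|=3.8637
    cross x-line → (4,2), t=0.6833
    cross y-line → (4,3), t=1.0818
    cross x-line → (5,3), t=1.7186
    cross x-line → (6,3), t=2.7538 (wall)
  → r_6 = 2.7538
beam 7: φ=135°, α=60°
  d=(0.5000,0.8660)  start (3,2)  tX=1.3200 tY=0.3233  stride 1/|dx|=2.0000 1/|dy|=1.1547
    cross y-line → (3,3), t=0.3233
    cross x-line → (4,3), t=1.3200
    cross y-line → (4,4), t=1.4780
    cross y-line → (4,5), t=2.6327 (wall)
  → r_7 = 2.6327

ranges = [2.7020, 2.4225, 0.8314, 1.7807, 3.0715, 2.7538, 2.6327]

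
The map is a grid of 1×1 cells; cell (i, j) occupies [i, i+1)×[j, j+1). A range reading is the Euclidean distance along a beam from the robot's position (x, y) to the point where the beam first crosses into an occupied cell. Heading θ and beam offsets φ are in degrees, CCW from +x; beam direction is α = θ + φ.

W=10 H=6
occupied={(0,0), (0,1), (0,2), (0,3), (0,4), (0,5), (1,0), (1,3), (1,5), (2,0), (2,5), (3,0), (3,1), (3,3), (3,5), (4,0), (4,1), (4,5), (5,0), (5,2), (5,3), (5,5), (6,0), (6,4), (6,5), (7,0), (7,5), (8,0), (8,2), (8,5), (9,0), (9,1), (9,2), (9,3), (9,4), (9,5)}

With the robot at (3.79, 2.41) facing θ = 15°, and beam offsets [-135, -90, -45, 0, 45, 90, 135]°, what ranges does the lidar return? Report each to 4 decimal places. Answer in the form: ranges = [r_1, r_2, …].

ranges = [0.4734, 0.4245, 0.8200, 1.2527, 2.9907, 0.6108, 2.0669]

beam 1: φ=-135°, α=240°
  direction (-0.5000, -0.8660); cell (3,2); t to first gridline: x 1.5800, y 0.4734 (then +2.0000 / +1.1547)
    (3,1) via y @ 0.4734  # hit
  → r_1 = 0.4734
beam 2: φ=-90°, α=285°
  direction (0.2588, -0.9659); cell (3,2); t to first gridline: x 0.8114, y 0.4245 (then +3.8637 / +1.0353)
    (3,1) via y @ 0.4245  # hit
  → r_2 = 0.4245
beam 3: φ=-45°, α=330°
  direction (0.8660, -0.5000); cell (3,2); t to first gridline: x 0.2425, y 0.8200 (then +1.1547 / +2.0000)
    (4,2) via x @ 0.2425
    (4,1) via y @ 0.8200  # hit
  → r_3 = 0.8200
beam 4: φ=0°, α=15°
  direction (0.9659, 0.2588); cell (3,2); t to first gridline: x 0.2174, y 2.2796 (then +1.0353 / +3.8637)
    (4,2) via x @ 0.2174
    (5,2) via x @ 1.2527  # hit
  → r_4 = 1.2527
beam 5: φ=45°, α=60°
  direction (0.5000, 0.8660); cell (3,2); t to first gridline: x 0.4200, y 0.6813 (then +2.0000 / +1.1547)
    (4,2) via x @ 0.4200
    (4,3) via y @ 0.6813
    (4,4) via y @ 1.8360
    (5,4) via x @ 2.4200
    (5,5) via y @ 2.9907  # hit
  → r_5 = 2.9907
beam 6: φ=90°, α=105°
  direction (-0.2588, 0.9659); cell (3,2); t to first gridline: x 3.0523, y 0.6108 (then +3.8637 / +1.0353)
    (3,3) via y @ 0.6108  # hit
  → r_6 = 0.6108
beam 7: φ=135°, α=150°
  direction (-0.8660, 0.5000); cell (3,2); t to first gridline: x 0.9122, y 1.1800 (then +1.1547 / +2.0000)
    (2,2) via x @ 0.9122
    (2,3) via y @ 1.1800
    (1,3) via x @ 2.0669  # hit
  → r_7 = 2.0669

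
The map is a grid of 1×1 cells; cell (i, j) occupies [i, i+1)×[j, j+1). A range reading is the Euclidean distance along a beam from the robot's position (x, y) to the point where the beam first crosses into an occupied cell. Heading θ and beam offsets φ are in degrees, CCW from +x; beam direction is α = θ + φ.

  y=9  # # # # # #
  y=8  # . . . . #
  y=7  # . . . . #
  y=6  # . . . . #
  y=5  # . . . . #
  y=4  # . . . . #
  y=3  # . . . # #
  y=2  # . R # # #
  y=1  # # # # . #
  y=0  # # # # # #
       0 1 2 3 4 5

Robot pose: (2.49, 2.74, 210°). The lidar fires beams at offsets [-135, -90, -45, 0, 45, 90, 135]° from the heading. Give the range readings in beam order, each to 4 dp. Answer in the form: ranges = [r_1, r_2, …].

ranges = [6.4808, 2.9800, 1.5426, 1.4800, 0.7661, 0.8545, 0.5280]

beam 1: φ=-135°, α=75°
  dir = (cos 75°, sin 75°) = (0.2588, 0.9659); from cell (2,2)
  next x-line at t=1.9705, next y-line at t=0.2692; Δt_x=3.8637, Δt_y=1.0353
    y: enter (2,3) at t=0.2692
    y: enter (2,4) at t=1.3044
    x: enter (3,4) at t=1.9705
    y: enter (3,5) at t=2.3397
    y: enter (3,6) at t=3.3750
    y: enter (3,7) at t=4.4103
    y: enter (3,8) at t=5.4456
    x: enter (4,8) at t=5.8342
    y: enter (4,9) at t=6.4808 ← occupied
  → r_1 = 6.4808
beam 2: φ=-90°, α=120°
  dir = (cos 120°, sin 120°) = (-0.5000, 0.8660); from cell (2,2)
  next x-line at t=0.9800, next y-line at t=0.3002; Δt_x=2.0000, Δt_y=1.1547
    y: enter (2,3) at t=0.3002
    x: enter (1,3) at t=0.9800
    y: enter (1,4) at t=1.4549
    y: enter (1,5) at t=2.6096
    x: enter (0,5) at t=2.9800 ← occupied
  → r_2 = 2.9800
beam 3: φ=-45°, α=165°
  dir = (cos 165°, sin 165°) = (-0.9659, 0.2588); from cell (2,2)
  next x-line at t=0.5073, next y-line at t=1.0046; Δt_x=1.0353, Δt_y=3.8637
    x: enter (1,2) at t=0.5073
    y: enter (1,3) at t=1.0046
    x: enter (0,3) at t=1.5426 ← occupied
  → r_3 = 1.5426
beam 4: φ=0°, α=210°
  dir = (cos 210°, sin 210°) = (-0.8660, -0.5000); from cell (2,2)
  next x-line at t=0.5658, next y-line at t=1.4800; Δt_x=1.1547, Δt_y=2.0000
    x: enter (1,2) at t=0.5658
    y: enter (1,1) at t=1.4800 ← occupied
  → r_4 = 1.4800
beam 5: φ=45°, α=255°
  dir = (cos 255°, sin 255°) = (-0.2588, -0.9659); from cell (2,2)
  next x-line at t=1.8932, next y-line at t=0.7661; Δt_x=3.8637, Δt_y=1.0353
    y: enter (2,1) at t=0.7661 ← occupied
  → r_5 = 0.7661
beam 6: φ=90°, α=300°
  dir = (cos 300°, sin 300°) = (0.5000, -0.8660); from cell (2,2)
  next x-line at t=1.0200, next y-line at t=0.8545; Δt_x=2.0000, Δt_y=1.1547
    y: enter (2,1) at t=0.8545 ← occupied
  → r_6 = 0.8545
beam 7: φ=135°, α=345°
  dir = (cos 345°, sin 345°) = (0.9659, -0.2588); from cell (2,2)
  next x-line at t=0.5280, next y-line at t=2.8591; Δt_x=1.0353, Δt_y=3.8637
    x: enter (3,2) at t=0.5280 ← occupied
  → r_7 = 0.5280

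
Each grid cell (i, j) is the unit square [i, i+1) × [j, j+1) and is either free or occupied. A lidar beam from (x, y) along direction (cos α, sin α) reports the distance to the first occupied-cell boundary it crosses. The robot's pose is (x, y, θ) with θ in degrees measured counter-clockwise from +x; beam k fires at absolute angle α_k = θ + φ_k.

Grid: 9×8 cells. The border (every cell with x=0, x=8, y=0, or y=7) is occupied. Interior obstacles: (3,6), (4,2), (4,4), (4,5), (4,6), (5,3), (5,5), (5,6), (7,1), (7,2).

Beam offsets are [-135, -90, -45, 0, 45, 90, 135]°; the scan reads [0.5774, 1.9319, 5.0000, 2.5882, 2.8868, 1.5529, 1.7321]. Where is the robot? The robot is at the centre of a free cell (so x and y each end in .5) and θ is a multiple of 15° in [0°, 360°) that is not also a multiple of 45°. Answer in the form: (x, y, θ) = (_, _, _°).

The pose lattice has 32·16 = 512 candidates. Test each by forward raycasting.
  (4.5, 1.5, 345°): beam 1 = 1.0000 ≠ 0.5774 ✗
  (2.5, 2.5, 15°): beam 1 = 1.7321 ≠ 0.5774 ✗
  (3.5, 2.5, 345°): beam 1 = 2.8868 ≠ 0.5774 ✗
  (6.5, 4.5, 195°): beam 1 = 2.8868 ≠ 0.5774 ✗
  …
  (3.5, 2.5, 165°): r_1=0.5774, r_2=1.9319, r_3=5.0000, r_4=2.5882, r_5=2.8868, r_6=1.5529, r_7=1.7321 — all match ✓
Only this pose fits every beam.

(x, y, θ) = (3.5, 2.5, 165°)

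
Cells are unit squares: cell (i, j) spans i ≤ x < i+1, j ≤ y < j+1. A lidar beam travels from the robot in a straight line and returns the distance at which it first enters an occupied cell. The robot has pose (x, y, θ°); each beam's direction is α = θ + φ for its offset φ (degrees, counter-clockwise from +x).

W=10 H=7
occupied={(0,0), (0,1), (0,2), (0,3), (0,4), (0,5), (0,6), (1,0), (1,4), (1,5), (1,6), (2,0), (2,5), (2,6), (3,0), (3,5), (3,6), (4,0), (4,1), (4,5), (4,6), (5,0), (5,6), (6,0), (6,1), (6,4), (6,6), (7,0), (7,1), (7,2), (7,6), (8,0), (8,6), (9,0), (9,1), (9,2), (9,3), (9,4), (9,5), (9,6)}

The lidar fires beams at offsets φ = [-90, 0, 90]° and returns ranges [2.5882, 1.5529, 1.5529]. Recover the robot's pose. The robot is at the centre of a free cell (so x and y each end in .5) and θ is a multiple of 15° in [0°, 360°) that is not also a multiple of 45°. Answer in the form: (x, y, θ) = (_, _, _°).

Enumerate (i+0.5, j+0.5, θ) over the 30 free cells and 16 admissible headings. For each, cast all 3 beams and compare to the given ranges.
  (1.5, 3.5, 285°): beam 1 = 0.5176 ≠ 2.5882 ✗
  (4.5, 4.5, 150°): beam 1 = 0.5774 ≠ 2.5882 ✗
  (1.5, 3.5, 60°): beam 1 = 3.0000 ≠ 2.5882 ✗
  (5.5, 5.5, 30°): beam 1 = 1.0000 ≠ 2.5882 ✗
  …
  (2.5, 2.5, 165°): r_1=2.5882, r_2=1.5529, r_3=1.5529 — all match ✓
No second candidate reproduces the full scan.

(x, y, θ) = (2.5, 2.5, 165°)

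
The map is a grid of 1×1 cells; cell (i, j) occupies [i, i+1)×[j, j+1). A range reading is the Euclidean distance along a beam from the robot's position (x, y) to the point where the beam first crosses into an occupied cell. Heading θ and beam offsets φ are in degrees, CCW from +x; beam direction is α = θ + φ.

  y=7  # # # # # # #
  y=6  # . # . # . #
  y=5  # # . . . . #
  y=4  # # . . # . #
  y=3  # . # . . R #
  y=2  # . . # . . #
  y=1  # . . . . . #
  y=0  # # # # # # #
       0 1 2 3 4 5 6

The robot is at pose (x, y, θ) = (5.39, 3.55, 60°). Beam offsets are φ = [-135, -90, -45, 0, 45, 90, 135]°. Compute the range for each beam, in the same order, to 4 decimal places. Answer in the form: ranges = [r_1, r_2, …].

ranges = [2.3569, 0.7044, 0.6315, 1.2200, 2.5364, 0.9000, 2.1250]

beam 1: φ=-135°, α=285°
  d=(0.2588,-0.9659)  start (5,3)  tX=2.3569 tY=0.5694  stride 1/|dx|=3.8637 1/|dy|=1.0353
    cross y-line → (5,2), t=0.5694
    cross y-line → (5,1), t=1.6047
    cross x-line → (6,1), t=2.3569 (wall)
  → r_1 = 2.3569
beam 2: φ=-90°, α=330°
  d=(0.8660,-0.5000)  start (5,3)  tX=0.7044 tY=1.1000  stride 1/|dx|=1.1547 1/|dy|=2.0000
    cross x-line → (6,3), t=0.7044 (wall)
  → r_2 = 0.7044
beam 3: φ=-45°, α=15°
  d=(0.9659,0.2588)  start (5,3)  tX=0.6315 tY=1.7387  stride 1/|dx|=1.0353 1/|dy|=3.8637
    cross x-line → (6,3), t=0.6315 (wall)
  → r_3 = 0.6315
beam 4: φ=0°, α=60°
  d=(0.5000,0.8660)  start (5,3)  tX=1.2200 tY=0.5196  stride 1/|dx|=2.0000 1/|dy|=1.1547
    cross y-line → (5,4), t=0.5196
    cross x-line → (6,4), t=1.2200 (wall)
  → r_4 = 1.2200
beam 5: φ=45°, α=105°
  d=(-0.2588,0.9659)  start (5,3)  tX=1.5068 tY=0.4659  stride 1/|dx|=3.8637 1/|dy|=1.0353
    cross y-line → (5,4), t=0.4659
    cross y-line → (5,5), t=1.5012
    cross x-line → (4,5), t=1.5068
    cross y-line → (4,6), t=2.5364 (wall)
  → r_5 = 2.5364
beam 6: φ=90°, α=150°
  d=(-0.8660,0.5000)  start (5,3)  tX=0.4503 tY=0.9000  stride 1/|dx|=1.1547 1/|dy|=2.0000
    cross x-line → (4,3), t=0.4503
    cross y-line → (4,4), t=0.9000 (wall)
  → r_6 = 0.9000
beam 7: φ=135°, α=195°
  d=(-0.9659,-0.2588)  start (5,3)  tX=0.4038 tY=2.1250  stride 1/|dx|=1.0353 1/|dy|=3.8637
    cross x-line → (4,3), t=0.4038
    cross x-line → (3,3), t=1.4390
    cross y-line → (3,2), t=2.1250 (wall)
  → r_7 = 2.1250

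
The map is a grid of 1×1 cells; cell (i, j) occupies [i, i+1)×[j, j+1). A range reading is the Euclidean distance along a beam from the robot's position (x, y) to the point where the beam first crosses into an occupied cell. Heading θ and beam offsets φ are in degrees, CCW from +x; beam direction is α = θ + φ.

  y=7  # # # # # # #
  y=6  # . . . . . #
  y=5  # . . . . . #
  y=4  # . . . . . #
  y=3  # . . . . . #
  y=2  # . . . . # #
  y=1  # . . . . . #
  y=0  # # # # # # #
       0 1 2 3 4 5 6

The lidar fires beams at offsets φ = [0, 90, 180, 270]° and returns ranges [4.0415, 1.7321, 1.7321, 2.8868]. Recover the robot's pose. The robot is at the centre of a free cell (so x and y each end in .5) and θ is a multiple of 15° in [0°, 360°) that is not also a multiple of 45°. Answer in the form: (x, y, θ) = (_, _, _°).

(x, y, θ) = (4.5, 4.5, 210°)

Enumerate (i+0.5, j+0.5, θ) over the 29 free cells and 16 admissible headings. For each, cast all 4 beams and compare to the given ranges.
  (1.5, 2.5, 240°): beam 1 = 1.0000 ≠ 4.0415 ✗
  (1.5, 6.5, 240°): beam 1 = 1.0000 ≠ 4.0415 ✗
  (3.5, 2.5, 60°): beam 1 = 5.0000 ≠ 4.0415 ✗
  (1.5, 3.5, 60°): beam 2 = 0.5774 ≠ 1.7321 ✗
  (2.5, 1.5, 60°): beam 1 = 6.3509 ≠ 4.0415 ✗
  …
  (4.5, 4.5, 210°): r_1=4.0415, r_2=1.7321, r_3=1.7321, r_4=2.8868 — all match ✓
Unique over the lattice → pose = (4.5, 4.5, 210°).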